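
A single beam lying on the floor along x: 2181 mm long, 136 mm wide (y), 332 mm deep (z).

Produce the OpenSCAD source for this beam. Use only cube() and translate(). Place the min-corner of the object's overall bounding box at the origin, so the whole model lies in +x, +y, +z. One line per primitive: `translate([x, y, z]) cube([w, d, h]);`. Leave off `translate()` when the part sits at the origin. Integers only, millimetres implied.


cube([2181, 136, 332]);


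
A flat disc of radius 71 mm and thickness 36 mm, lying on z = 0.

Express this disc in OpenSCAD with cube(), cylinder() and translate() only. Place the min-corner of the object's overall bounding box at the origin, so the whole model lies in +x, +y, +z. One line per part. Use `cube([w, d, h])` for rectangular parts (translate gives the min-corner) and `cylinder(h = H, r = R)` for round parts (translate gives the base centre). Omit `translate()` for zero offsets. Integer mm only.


translate([71, 71, 0]) cylinder(h = 36, r = 71);


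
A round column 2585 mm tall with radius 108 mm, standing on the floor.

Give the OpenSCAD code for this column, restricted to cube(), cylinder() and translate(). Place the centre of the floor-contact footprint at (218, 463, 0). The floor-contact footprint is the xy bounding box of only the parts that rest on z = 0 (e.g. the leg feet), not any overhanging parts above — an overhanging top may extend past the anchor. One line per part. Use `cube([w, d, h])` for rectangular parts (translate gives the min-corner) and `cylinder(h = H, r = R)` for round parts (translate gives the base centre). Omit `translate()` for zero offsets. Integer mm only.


translate([218, 463, 0]) cylinder(h = 2585, r = 108);


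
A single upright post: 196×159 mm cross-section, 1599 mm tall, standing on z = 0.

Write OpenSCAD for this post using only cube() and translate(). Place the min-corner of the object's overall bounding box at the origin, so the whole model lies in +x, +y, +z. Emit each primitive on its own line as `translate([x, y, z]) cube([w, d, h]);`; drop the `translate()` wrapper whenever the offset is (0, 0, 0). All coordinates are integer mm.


cube([196, 159, 1599]);


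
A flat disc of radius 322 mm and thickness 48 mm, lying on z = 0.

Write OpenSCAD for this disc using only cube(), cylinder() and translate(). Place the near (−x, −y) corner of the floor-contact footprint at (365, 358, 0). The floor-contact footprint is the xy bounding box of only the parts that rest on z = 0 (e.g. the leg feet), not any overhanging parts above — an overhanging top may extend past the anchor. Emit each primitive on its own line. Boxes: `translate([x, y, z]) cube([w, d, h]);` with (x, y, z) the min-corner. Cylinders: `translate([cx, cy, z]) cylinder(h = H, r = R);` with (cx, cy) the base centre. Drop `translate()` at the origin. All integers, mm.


translate([687, 680, 0]) cylinder(h = 48, r = 322);


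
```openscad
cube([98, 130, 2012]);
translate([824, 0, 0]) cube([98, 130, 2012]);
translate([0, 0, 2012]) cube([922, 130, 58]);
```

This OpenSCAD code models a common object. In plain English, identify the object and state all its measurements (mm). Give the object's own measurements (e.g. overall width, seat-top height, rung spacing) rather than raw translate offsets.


A door frame. The clear opening is 726 mm wide and 2012 mm high. Two 98 mm wide jambs, 130 mm deep, stand either side of the opening from the floor to the top of the opening. A 58 mm thick head sits across the top of both jambs, spanning the full outside width of the frame.


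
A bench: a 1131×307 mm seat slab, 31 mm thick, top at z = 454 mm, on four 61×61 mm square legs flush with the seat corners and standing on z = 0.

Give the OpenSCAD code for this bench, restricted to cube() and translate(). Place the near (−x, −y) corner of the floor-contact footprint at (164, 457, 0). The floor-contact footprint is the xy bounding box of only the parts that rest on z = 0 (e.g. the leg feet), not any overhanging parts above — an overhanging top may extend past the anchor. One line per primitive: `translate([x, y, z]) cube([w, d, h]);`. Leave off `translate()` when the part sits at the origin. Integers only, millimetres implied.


translate([164, 457, 423]) cube([1131, 307, 31]);
translate([164, 457, 0]) cube([61, 61, 423]);
translate([164, 703, 0]) cube([61, 61, 423]);
translate([1234, 457, 0]) cube([61, 61, 423]);
translate([1234, 703, 0]) cube([61, 61, 423]);


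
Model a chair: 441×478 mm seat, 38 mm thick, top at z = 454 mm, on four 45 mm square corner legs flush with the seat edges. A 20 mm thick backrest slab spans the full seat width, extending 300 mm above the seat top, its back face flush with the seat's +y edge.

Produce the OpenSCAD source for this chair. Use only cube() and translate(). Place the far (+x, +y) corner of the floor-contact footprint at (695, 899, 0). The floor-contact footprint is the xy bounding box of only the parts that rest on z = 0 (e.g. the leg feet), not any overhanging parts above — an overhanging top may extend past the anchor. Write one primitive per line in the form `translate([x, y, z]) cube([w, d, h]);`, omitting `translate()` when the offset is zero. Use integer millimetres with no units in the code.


// leg_h = 454 - 38 = 416
translate([254, 421, 416]) cube([441, 478, 38]);
translate([254, 421, 0]) cube([45, 45, 416]);
translate([650, 421, 0]) cube([45, 45, 416]);
translate([254, 854, 0]) cube([45, 45, 416]);
translate([650, 854, 0]) cube([45, 45, 416]);
translate([254, 879, 454]) cube([441, 20, 300]);


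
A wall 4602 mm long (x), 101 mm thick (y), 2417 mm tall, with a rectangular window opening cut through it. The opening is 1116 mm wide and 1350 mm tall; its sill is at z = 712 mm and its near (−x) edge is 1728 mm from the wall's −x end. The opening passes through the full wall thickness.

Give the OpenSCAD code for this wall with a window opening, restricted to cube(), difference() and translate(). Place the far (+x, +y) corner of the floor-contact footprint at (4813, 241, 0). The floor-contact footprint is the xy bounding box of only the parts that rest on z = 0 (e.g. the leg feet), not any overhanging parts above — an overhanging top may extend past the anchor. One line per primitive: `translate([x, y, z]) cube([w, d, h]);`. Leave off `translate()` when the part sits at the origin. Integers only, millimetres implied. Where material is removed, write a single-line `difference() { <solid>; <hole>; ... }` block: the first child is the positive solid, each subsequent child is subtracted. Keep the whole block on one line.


difference() { translate([211, 140, 0]) cube([4602, 101, 2417]); translate([1939, 140, 712]) cube([1116, 101, 1350]); }


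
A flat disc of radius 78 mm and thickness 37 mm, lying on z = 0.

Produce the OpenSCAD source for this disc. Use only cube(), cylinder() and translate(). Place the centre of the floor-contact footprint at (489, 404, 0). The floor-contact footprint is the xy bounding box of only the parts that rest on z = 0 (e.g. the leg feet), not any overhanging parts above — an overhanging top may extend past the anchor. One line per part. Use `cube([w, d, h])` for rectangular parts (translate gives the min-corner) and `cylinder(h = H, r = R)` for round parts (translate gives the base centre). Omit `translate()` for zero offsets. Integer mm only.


translate([489, 404, 0]) cylinder(h = 37, r = 78);


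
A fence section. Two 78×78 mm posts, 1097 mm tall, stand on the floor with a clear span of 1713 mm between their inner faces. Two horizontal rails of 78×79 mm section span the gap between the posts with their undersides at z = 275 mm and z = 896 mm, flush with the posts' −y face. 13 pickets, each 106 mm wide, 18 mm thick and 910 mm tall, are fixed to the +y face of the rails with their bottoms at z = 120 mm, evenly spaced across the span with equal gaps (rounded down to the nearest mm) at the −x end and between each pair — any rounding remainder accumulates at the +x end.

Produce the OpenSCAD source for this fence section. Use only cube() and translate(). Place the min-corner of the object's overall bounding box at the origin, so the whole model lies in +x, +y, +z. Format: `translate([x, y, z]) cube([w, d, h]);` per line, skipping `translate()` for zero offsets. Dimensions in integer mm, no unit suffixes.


cube([78, 78, 1097]);
translate([1791, 0, 0]) cube([78, 78, 1097]);
translate([78, 0, 275]) cube([1713, 78, 79]);
translate([78, 0, 896]) cube([1713, 78, 79]);
translate([101, 78, 120]) cube([106, 18, 910]);
translate([230, 78, 120]) cube([106, 18, 910]);
translate([359, 78, 120]) cube([106, 18, 910]);
translate([488, 78, 120]) cube([106, 18, 910]);
translate([617, 78, 120]) cube([106, 18, 910]);
translate([746, 78, 120]) cube([106, 18, 910]);
translate([875, 78, 120]) cube([106, 18, 910]);
translate([1004, 78, 120]) cube([106, 18, 910]);
translate([1133, 78, 120]) cube([106, 18, 910]);
translate([1262, 78, 120]) cube([106, 18, 910]);
translate([1391, 78, 120]) cube([106, 18, 910]);
translate([1520, 78, 120]) cube([106, 18, 910]);
translate([1649, 78, 120]) cube([106, 18, 910]);


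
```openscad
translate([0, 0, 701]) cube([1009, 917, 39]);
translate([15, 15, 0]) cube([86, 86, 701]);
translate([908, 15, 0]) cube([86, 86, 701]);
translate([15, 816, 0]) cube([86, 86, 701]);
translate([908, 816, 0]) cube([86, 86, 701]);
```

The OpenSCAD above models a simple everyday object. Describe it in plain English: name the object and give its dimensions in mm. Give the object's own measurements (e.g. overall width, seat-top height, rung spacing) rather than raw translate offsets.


A rectangular dining table. The top is 1009×917×39 mm with its upper surface at z = 740 mm. It stands on four 86×86 mm square legs, each inset 15 mm from the nearest pair of top edges, running from the floor to the underside of the top.


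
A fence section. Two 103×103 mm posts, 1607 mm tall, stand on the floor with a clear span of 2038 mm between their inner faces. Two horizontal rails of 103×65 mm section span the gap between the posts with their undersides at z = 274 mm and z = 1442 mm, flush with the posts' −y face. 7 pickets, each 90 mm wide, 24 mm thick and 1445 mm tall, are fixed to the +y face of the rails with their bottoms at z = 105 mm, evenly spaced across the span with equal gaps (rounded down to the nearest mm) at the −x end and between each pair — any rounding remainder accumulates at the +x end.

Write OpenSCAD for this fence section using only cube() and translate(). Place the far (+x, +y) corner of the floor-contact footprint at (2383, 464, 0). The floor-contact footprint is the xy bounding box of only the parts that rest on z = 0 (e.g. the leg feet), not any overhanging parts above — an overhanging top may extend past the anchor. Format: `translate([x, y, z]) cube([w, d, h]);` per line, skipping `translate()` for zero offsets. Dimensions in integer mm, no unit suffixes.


translate([139, 361, 0]) cube([103, 103, 1607]);
translate([2280, 361, 0]) cube([103, 103, 1607]);
translate([242, 361, 274]) cube([2038, 103, 65]);
translate([242, 361, 1442]) cube([2038, 103, 65]);
translate([418, 464, 105]) cube([90, 24, 1445]);
translate([684, 464, 105]) cube([90, 24, 1445]);
translate([950, 464, 105]) cube([90, 24, 1445]);
translate([1216, 464, 105]) cube([90, 24, 1445]);
translate([1482, 464, 105]) cube([90, 24, 1445]);
translate([1748, 464, 105]) cube([90, 24, 1445]);
translate([2014, 464, 105]) cube([90, 24, 1445]);


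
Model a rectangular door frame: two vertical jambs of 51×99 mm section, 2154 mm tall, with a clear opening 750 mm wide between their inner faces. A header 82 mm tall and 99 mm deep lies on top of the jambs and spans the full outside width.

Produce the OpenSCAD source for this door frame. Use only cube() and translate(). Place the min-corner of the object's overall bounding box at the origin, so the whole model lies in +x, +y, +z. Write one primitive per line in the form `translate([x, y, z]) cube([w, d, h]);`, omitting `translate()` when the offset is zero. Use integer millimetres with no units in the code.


cube([51, 99, 2154]);
translate([801, 0, 0]) cube([51, 99, 2154]);
translate([0, 0, 2154]) cube([852, 99, 82]);


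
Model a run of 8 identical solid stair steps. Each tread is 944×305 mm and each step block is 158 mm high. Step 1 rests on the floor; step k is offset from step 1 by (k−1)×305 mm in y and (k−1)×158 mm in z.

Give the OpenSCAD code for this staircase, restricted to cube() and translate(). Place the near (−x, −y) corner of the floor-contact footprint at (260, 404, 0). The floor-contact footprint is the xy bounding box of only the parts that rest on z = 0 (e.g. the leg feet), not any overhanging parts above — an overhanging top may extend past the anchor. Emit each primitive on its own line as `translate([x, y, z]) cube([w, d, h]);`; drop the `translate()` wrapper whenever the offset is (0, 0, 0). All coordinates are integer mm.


translate([260, 404, 0]) cube([944, 305, 158]);
translate([260, 709, 158]) cube([944, 305, 158]);
translate([260, 1014, 316]) cube([944, 305, 158]);
translate([260, 1319, 474]) cube([944, 305, 158]);
translate([260, 1624, 632]) cube([944, 305, 158]);
translate([260, 1929, 790]) cube([944, 305, 158]);
translate([260, 2234, 948]) cube([944, 305, 158]);
translate([260, 2539, 1106]) cube([944, 305, 158]);


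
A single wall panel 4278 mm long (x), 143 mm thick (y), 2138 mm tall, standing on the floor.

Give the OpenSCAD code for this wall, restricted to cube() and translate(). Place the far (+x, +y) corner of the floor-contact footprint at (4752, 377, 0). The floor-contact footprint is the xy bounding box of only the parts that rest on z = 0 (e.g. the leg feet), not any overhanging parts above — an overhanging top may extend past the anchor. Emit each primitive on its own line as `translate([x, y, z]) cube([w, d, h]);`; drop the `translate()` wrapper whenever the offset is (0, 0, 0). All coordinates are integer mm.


translate([474, 234, 0]) cube([4278, 143, 2138]);


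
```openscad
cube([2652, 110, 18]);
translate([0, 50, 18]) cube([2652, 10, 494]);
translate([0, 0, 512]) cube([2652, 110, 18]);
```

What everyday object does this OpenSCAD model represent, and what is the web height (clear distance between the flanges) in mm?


An I-beam. The web height is 494 mm.

Two wide flanges with a thin centred web — an I-beam. Overall 530 mm minus two 18 mm flanges gives a web of 530 − 2·18 = 494 mm.


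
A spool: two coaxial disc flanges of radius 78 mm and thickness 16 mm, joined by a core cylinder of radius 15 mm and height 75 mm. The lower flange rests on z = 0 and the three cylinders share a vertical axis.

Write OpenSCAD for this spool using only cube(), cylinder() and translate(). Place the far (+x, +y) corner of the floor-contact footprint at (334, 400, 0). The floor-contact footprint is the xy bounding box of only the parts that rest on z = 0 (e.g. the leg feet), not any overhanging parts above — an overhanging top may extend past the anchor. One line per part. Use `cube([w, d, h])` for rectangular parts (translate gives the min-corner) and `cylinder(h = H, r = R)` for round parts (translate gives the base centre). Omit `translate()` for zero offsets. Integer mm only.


translate([256, 322, 0]) cylinder(h = 16, r = 78);
translate([256, 322, 16]) cylinder(h = 75, r = 15);
translate([256, 322, 91]) cylinder(h = 16, r = 78);


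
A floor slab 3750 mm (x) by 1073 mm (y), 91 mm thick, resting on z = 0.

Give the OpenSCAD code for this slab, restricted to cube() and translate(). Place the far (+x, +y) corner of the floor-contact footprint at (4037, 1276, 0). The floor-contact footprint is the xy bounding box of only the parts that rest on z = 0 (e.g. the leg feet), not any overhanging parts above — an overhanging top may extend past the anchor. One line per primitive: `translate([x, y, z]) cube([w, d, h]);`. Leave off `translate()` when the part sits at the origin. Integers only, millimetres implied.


translate([287, 203, 0]) cube([3750, 1073, 91]);


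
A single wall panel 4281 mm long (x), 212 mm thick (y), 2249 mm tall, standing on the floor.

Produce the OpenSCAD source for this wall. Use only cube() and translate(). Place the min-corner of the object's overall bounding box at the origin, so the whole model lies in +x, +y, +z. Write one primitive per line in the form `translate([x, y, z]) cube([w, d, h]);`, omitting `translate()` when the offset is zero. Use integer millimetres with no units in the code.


cube([4281, 212, 2249]);


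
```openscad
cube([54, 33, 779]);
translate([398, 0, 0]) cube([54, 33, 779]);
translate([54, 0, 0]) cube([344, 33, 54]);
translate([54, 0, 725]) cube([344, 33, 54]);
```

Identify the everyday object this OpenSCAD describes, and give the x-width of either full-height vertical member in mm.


A picture frame. The border width is 54 mm.

Four thin pieces enclosing a rectangular opening — a picture frame. The two full-height stiles are 779 mm tall; the top rail sits at z = 725 and is 54 mm tall, so the border above the opening is 779 − 725 = 54 mm, matching the stile x-width.


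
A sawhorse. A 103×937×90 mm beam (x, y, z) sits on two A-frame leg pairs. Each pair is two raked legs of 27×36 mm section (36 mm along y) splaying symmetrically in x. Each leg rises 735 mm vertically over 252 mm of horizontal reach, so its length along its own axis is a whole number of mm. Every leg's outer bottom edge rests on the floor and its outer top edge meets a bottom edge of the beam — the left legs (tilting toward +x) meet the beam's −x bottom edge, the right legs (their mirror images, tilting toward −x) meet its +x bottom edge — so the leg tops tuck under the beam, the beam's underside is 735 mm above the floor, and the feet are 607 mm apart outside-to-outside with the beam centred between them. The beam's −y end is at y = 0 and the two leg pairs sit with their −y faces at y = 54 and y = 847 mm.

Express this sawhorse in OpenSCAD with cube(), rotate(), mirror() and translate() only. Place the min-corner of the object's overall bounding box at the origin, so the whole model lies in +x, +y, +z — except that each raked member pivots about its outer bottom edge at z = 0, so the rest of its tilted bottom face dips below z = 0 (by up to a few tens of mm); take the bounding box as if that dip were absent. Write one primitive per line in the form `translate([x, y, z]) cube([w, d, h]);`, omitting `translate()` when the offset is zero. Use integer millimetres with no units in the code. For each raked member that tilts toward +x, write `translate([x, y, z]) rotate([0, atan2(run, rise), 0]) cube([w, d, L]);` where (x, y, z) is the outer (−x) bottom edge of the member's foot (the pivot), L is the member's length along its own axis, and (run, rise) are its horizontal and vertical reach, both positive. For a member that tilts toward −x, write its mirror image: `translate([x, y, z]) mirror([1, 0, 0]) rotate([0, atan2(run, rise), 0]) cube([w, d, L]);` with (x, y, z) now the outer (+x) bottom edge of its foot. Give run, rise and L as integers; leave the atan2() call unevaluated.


translate([252, 0, 735]) cube([103, 937, 90]);
translate([0, 54, 0]) rotate([0, atan2(252, 735), 0]) cube([27, 36, 777]);
translate([607, 54, 0]) mirror([1, 0, 0]) rotate([0, atan2(252, 735), 0]) cube([27, 36, 777]);
translate([0, 847, 0]) rotate([0, atan2(252, 735), 0]) cube([27, 36, 777]);
translate([607, 847, 0]) mirror([1, 0, 0]) rotate([0, atan2(252, 735), 0]) cube([27, 36, 777]);


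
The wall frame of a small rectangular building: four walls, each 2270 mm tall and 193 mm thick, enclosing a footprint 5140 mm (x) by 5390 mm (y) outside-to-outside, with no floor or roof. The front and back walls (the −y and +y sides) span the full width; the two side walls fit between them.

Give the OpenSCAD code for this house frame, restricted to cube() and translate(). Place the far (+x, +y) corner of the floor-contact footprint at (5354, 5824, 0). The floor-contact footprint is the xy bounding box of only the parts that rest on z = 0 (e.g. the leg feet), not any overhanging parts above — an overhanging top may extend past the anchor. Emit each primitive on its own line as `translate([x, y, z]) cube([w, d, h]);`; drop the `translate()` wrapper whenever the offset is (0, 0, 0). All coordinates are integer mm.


translate([214, 434, 0]) cube([5140, 193, 2270]);
translate([214, 5631, 0]) cube([5140, 193, 2270]);
translate([214, 627, 0]) cube([193, 5004, 2270]);
translate([5161, 627, 0]) cube([193, 5004, 2270]);


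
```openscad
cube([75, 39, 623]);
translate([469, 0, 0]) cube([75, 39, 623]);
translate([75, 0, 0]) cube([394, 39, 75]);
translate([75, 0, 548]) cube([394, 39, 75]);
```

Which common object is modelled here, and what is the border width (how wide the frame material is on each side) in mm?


A picture frame. The border width is 75 mm.

Four thin pieces enclosing a rectangular opening — a picture frame. The two full-height stiles are 623 mm tall; the top rail sits at z = 548 and is 75 mm tall, so the border above the opening is 623 − 548 = 75 mm, matching the stile x-width.


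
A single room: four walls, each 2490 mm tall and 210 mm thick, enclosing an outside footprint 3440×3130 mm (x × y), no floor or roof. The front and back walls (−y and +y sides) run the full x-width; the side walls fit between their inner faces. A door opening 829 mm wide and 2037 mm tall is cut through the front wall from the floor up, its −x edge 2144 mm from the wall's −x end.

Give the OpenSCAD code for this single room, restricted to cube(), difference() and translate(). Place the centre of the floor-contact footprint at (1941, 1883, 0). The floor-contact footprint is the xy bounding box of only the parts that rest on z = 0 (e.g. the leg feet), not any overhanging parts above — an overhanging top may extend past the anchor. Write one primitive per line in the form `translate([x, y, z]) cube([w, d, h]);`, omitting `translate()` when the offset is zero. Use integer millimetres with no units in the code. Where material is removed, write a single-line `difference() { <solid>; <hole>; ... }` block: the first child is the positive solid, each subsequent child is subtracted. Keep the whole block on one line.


difference() { translate([221, 318, 0]) cube([3440, 210, 2490]); translate([2365, 318, 0]) cube([829, 210, 2037]); }
translate([221, 3238, 0]) cube([3440, 210, 2490]);
translate([221, 528, 0]) cube([210, 2710, 2490]);
translate([3451, 528, 0]) cube([210, 2710, 2490]);


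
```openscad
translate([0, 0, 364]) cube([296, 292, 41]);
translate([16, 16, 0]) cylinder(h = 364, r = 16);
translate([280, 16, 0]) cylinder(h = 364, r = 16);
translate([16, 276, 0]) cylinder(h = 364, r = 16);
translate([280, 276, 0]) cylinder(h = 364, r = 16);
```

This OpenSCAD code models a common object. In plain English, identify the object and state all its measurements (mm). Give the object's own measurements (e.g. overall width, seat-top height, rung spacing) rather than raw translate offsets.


A four-legged stool. The seat is a 296×292×41 mm slab whose top surface is at z = 405 mm; four round legs, each 32 mm in diameter, run from the floor (z = 0) to the underside of the seat, each leg's axis is inset half a diameter from the nearest pair of seat edges (so the leg's bounding box is flush with the corner).


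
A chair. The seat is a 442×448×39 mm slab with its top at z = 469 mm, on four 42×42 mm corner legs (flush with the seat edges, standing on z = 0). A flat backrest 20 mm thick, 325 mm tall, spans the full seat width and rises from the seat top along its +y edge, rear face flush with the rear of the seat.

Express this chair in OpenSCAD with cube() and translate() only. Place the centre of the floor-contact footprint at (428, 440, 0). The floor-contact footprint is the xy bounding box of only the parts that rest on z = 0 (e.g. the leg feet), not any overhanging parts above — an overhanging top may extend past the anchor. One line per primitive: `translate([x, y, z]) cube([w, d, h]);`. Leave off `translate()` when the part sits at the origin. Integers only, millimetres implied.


translate([207, 216, 430]) cube([442, 448, 39]);
translate([207, 216, 0]) cube([42, 42, 430]);
translate([607, 216, 0]) cube([42, 42, 430]);
translate([207, 622, 0]) cube([42, 42, 430]);
translate([607, 622, 0]) cube([42, 42, 430]);
translate([207, 644, 469]) cube([442, 20, 325]);


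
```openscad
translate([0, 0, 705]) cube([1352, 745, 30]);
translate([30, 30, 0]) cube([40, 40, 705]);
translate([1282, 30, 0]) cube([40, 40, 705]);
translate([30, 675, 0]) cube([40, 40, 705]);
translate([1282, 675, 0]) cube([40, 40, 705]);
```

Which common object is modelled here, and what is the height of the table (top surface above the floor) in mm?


A table. The table height is 735 mm.

A 1352×745×30 slab sits at z = 705 on four 40 mm square posts — a table. The top surface is at 705 + 30 = 735 mm.


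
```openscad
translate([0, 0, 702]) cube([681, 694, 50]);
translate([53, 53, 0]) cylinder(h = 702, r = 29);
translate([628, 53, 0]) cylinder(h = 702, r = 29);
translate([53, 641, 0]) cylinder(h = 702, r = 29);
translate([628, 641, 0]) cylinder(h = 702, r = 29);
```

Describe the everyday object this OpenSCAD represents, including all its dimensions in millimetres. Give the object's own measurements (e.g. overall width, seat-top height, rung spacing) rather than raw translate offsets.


A rectangular dining table. The top is 681×694×50 mm with its upper surface at z = 752 mm. It stands on four round legs of 58 mm diameter, each leg's bounding box inset 24 mm from the nearest pair of top edges, running from the floor to the underside of the top.


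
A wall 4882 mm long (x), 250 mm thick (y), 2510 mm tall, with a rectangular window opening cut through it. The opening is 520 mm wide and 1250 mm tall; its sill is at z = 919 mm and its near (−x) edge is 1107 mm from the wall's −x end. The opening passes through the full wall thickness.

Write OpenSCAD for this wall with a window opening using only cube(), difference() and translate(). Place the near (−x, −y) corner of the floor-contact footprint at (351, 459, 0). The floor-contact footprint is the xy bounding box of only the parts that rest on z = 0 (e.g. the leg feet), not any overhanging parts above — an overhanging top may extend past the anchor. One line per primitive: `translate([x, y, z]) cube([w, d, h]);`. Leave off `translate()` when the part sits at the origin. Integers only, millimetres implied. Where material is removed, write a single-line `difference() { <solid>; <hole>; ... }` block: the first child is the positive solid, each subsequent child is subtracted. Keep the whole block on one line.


difference() { translate([351, 459, 0]) cube([4882, 250, 2510]); translate([1458, 459, 919]) cube([520, 250, 1250]); }


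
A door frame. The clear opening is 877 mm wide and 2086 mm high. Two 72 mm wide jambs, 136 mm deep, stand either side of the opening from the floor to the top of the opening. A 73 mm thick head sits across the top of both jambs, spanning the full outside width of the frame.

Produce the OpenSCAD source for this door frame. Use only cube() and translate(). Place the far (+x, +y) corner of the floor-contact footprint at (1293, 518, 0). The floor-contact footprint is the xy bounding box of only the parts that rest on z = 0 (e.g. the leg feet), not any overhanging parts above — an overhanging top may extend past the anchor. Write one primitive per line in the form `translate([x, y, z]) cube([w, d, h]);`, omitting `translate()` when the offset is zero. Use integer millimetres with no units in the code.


translate([272, 382, 0]) cube([72, 136, 2086]);
translate([1221, 382, 0]) cube([72, 136, 2086]);
translate([272, 382, 2086]) cube([1021, 136, 73]);


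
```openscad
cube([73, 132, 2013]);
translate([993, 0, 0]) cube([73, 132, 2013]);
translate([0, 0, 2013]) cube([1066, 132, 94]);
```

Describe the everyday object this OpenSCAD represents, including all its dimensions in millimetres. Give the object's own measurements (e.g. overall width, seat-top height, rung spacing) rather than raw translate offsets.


A door frame. The clear opening is 920 mm wide and 2013 mm high. Two 73 mm wide jambs, 132 mm deep, stand either side of the opening from the floor to the top of the opening. A 94 mm thick head sits across the top of both jambs, spanning the full outside width of the frame.


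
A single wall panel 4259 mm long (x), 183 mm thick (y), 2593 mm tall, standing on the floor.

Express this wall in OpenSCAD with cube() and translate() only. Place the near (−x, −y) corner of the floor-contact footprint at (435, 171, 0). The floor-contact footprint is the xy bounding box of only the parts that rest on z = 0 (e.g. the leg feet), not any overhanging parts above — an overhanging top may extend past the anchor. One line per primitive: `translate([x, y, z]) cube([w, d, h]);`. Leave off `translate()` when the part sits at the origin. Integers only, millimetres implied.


translate([435, 171, 0]) cube([4259, 183, 2593]);


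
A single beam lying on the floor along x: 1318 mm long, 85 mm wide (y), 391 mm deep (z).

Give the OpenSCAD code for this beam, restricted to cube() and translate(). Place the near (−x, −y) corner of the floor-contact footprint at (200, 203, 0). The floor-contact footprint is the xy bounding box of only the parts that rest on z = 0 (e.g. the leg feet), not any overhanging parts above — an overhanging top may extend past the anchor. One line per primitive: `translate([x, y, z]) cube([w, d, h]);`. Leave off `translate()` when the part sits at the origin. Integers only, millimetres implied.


translate([200, 203, 0]) cube([1318, 85, 391]);


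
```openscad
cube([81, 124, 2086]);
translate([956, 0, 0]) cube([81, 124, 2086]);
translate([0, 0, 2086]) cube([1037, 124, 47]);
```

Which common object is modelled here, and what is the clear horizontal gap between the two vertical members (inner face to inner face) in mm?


A door frame. The clear opening width is 875 mm.

Two 2086 mm tall posts with a header on top — a door frame. The left jamb is 81 mm wide at x = 0; the right jamb starts at x = 956. The clear opening is 956 − 81 = 875 mm.


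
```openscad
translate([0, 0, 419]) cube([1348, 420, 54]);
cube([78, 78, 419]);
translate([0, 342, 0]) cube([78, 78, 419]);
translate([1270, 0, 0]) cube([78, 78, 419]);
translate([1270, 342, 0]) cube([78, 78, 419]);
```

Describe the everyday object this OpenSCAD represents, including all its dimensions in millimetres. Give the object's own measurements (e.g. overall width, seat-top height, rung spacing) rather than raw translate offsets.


A long wooden bench with a 1348 mm (x) × 420 mm (y) seat, 54 mm thick, its top surface 473 mm above the floor. Four 78 mm square legs at the seat corners, flush with the edges, run from z = 0 to the seat underside.


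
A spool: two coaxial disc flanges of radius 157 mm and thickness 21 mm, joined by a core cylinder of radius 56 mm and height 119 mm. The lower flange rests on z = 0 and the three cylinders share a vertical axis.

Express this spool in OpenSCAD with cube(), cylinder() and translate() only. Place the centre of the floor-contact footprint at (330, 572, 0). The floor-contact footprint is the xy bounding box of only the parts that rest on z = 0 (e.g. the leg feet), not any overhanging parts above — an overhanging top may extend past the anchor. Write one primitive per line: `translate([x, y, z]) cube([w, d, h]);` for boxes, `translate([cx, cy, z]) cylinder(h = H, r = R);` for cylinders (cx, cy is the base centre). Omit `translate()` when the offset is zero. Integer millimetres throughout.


translate([330, 572, 0]) cylinder(h = 21, r = 157);
translate([330, 572, 21]) cylinder(h = 119, r = 56);
translate([330, 572, 140]) cylinder(h = 21, r = 157);


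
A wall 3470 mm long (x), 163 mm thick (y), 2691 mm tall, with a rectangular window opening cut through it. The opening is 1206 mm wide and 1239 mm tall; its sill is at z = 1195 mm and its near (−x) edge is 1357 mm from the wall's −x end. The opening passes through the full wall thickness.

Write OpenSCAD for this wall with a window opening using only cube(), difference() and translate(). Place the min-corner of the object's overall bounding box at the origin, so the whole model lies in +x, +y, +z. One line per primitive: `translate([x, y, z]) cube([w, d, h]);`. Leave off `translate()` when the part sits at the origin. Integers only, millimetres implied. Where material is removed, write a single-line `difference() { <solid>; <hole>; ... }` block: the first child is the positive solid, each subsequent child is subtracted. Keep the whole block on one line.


difference() { cube([3470, 163, 2691]); translate([1357, 0, 1195]) cube([1206, 163, 1239]); }


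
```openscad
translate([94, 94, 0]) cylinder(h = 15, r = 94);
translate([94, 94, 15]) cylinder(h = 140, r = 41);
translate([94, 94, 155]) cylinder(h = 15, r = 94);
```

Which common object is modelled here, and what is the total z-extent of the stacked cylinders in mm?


A spool. The overall height is 170 mm.

Three coaxial cylinders, large–small–large — a spool. Two 15 mm flanges and a 140 mm core give 15 + 140 + 15 = 170 mm.


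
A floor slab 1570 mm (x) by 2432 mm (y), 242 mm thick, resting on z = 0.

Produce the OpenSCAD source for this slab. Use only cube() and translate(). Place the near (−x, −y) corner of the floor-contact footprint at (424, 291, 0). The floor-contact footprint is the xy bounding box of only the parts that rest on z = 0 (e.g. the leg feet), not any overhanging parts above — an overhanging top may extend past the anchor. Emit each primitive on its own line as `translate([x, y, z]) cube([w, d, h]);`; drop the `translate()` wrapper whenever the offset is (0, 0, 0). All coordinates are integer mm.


translate([424, 291, 0]) cube([1570, 2432, 242]);


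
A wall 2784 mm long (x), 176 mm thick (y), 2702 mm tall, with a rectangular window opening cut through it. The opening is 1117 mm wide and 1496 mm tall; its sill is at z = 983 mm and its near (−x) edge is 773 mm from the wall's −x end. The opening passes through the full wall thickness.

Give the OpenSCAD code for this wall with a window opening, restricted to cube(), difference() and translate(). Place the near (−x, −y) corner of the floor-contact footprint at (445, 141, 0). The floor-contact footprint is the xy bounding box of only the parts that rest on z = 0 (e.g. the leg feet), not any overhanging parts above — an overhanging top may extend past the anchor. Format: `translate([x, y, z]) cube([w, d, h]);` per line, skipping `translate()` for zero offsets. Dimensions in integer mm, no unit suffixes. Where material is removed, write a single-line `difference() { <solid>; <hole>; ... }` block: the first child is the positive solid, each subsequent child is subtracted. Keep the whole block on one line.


difference() { translate([445, 141, 0]) cube([2784, 176, 2702]); translate([1218, 141, 983]) cube([1117, 176, 1496]); }


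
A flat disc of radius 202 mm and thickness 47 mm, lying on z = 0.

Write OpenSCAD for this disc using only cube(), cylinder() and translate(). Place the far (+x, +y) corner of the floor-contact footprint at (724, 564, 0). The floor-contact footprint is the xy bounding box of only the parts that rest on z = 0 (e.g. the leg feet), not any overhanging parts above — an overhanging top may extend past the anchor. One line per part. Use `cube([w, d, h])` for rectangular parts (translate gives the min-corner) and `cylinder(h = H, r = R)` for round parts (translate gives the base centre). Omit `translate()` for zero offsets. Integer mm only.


translate([522, 362, 0]) cylinder(h = 47, r = 202);


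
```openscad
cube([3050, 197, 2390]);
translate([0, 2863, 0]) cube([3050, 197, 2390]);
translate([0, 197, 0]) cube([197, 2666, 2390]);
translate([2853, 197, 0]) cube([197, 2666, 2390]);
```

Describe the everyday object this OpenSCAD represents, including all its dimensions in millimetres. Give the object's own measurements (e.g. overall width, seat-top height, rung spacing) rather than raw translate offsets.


The wall frame of a small rectangular building: four walls, each 2390 mm tall and 197 mm thick, enclosing a footprint 3050 mm (x) by 3060 mm (y) outside-to-outside, with no floor or roof. The front and back walls (the −y and +y sides) span the full width; the two side walls fit between them.


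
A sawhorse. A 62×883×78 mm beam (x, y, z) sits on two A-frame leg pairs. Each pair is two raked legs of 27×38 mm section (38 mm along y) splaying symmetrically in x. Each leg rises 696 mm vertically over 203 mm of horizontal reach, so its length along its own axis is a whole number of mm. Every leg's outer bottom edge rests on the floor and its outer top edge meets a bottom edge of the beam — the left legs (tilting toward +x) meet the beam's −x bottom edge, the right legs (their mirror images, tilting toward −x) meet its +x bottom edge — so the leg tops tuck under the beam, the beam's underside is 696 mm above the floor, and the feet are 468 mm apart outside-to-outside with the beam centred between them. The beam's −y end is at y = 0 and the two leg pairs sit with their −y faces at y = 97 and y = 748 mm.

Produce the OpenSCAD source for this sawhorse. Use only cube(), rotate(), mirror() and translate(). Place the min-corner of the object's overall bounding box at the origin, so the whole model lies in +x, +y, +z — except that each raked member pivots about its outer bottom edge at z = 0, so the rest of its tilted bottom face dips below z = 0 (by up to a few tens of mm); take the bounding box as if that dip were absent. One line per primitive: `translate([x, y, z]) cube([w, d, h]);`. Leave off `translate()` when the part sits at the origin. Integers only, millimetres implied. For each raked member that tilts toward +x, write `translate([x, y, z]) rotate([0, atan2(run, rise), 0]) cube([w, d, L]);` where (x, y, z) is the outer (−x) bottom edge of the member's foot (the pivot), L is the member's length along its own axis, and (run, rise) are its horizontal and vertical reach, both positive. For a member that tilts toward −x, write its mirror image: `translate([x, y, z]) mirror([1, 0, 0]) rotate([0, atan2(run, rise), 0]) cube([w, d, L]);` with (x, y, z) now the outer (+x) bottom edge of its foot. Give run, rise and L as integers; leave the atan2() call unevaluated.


translate([203, 0, 696]) cube([62, 883, 78]);
translate([0, 97, 0]) rotate([0, atan2(203, 696), 0]) cube([27, 38, 725]);
translate([468, 97, 0]) mirror([1, 0, 0]) rotate([0, atan2(203, 696), 0]) cube([27, 38, 725]);
translate([0, 748, 0]) rotate([0, atan2(203, 696), 0]) cube([27, 38, 725]);
translate([468, 748, 0]) mirror([1, 0, 0]) rotate([0, atan2(203, 696), 0]) cube([27, 38, 725]);


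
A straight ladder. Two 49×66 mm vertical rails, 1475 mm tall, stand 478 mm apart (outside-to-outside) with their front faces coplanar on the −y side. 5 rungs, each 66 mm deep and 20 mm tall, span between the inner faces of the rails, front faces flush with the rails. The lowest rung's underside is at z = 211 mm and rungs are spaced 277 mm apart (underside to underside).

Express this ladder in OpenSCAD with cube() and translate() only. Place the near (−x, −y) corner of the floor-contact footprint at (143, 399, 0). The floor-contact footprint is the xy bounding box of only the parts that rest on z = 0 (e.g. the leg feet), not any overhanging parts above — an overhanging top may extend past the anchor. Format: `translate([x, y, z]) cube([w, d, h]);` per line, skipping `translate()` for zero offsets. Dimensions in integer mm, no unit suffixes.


translate([143, 399, 0]) cube([49, 66, 1475]);
translate([572, 399, 0]) cube([49, 66, 1475]);
translate([192, 399, 211]) cube([380, 66, 20]);
translate([192, 399, 488]) cube([380, 66, 20]);
translate([192, 399, 765]) cube([380, 66, 20]);
translate([192, 399, 1042]) cube([380, 66, 20]);
translate([192, 399, 1319]) cube([380, 66, 20]);


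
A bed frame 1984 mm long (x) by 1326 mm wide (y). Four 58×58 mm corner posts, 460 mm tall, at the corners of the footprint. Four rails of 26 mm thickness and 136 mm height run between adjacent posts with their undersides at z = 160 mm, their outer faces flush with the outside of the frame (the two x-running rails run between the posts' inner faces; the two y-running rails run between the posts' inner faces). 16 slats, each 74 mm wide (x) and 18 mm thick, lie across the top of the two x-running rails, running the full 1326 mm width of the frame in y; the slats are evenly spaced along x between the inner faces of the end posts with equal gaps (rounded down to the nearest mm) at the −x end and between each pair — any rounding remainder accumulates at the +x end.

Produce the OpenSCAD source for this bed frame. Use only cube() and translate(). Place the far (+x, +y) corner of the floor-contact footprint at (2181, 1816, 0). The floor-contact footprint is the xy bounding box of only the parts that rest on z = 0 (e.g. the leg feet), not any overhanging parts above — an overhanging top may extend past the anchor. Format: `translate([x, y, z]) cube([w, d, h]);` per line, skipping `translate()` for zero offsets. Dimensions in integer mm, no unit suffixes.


translate([197, 490, 0]) cube([58, 58, 460]);
translate([197, 1758, 0]) cube([58, 58, 460]);
translate([2123, 490, 0]) cube([58, 58, 460]);
translate([2123, 1758, 0]) cube([58, 58, 460]);
translate([255, 490, 160]) cube([1868, 26, 136]);
translate([255, 1790, 160]) cube([1868, 26, 136]);
translate([197, 548, 160]) cube([26, 1210, 136]);
translate([2155, 548, 160]) cube([26, 1210, 136]);
translate([295, 490, 296]) cube([74, 1326, 18]);
translate([409, 490, 296]) cube([74, 1326, 18]);
translate([523, 490, 296]) cube([74, 1326, 18]);
translate([637, 490, 296]) cube([74, 1326, 18]);
translate([751, 490, 296]) cube([74, 1326, 18]);
translate([865, 490, 296]) cube([74, 1326, 18]);
translate([979, 490, 296]) cube([74, 1326, 18]);
translate([1093, 490, 296]) cube([74, 1326, 18]);
translate([1207, 490, 296]) cube([74, 1326, 18]);
translate([1321, 490, 296]) cube([74, 1326, 18]);
translate([1435, 490, 296]) cube([74, 1326, 18]);
translate([1549, 490, 296]) cube([74, 1326, 18]);
translate([1663, 490, 296]) cube([74, 1326, 18]);
translate([1777, 490, 296]) cube([74, 1326, 18]);
translate([1891, 490, 296]) cube([74, 1326, 18]);
translate([2005, 490, 296]) cube([74, 1326, 18]);
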